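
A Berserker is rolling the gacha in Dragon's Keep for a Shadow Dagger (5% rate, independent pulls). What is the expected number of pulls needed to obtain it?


Expected pulls for a geometric distribution = 1/p = 100 / rate%
= 100 / 5
= 20.0

20.0 pulls


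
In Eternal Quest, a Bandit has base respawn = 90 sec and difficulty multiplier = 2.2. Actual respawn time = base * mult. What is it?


Respawn time = base * multiplier
= 90 * 2.2
= 198.0 seconds

198.0 seconds


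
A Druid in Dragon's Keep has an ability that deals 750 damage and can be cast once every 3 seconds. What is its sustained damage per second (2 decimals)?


DPS = damage / cooldown
= 750 / 3
= 250.00

250.00 DPS


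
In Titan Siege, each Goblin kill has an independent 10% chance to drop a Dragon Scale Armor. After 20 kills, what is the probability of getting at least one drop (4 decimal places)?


P(at least one) = 1 - P(none) = 1 - (1-p)^n
p = 10/100 = 0.1
1 - p = 0.9
(1 - p)^20 = 0.9^20 = 0.121577
P(at least one) = 1 - 0.121577 = 0.8784

0.8784


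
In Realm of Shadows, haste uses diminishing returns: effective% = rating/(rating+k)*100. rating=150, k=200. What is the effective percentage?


effective% = rating / (rating + k) * 100
= 150 / (150 + 200) * 100
= 150 / 350 * 100
= 0.428571 * 100
= 42.86%

42.86%


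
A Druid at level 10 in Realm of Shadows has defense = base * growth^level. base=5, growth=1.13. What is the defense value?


value = base * growth^level
= 5 * 1.13^10
= 5 * 3.394567
= 16.97

16.97 defense


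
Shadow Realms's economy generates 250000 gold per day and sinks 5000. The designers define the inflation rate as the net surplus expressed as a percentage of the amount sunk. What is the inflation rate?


Net gold = 250000 - 5000 = 245000
Inflation rate = net / sunk * 100 = 245000 / 5000 * 100
= 49.0 * 100
= 4900.00%

4900.00%


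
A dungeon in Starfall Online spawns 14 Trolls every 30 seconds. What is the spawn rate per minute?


Spawns per minute = count * (60 / interval)
= 14 * (60 / 30)
= 14 * 2.0
= 28.0

28.0 per minute


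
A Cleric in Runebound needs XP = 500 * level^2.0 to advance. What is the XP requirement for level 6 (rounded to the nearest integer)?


XP = 500 * level^2.0
Substitute level = 6:
XP = 500 * 6^2.0
= 500 * 36.0
= 18000

18000 XP


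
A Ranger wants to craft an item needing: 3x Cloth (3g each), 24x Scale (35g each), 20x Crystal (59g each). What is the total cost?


Cost breakdown:
  Cloth: 3 * 3 = 9
  Scale: 24 * 35 = 840
  Crystal: 20 * 59 = 1180
Total = 9 + 840 + 1180 = 2029

2029 gold


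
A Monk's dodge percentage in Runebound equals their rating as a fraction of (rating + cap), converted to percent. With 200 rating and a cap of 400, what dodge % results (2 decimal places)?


dodge% = 200 / (200 + 400) * 100
= 200 / 600 * 100
= 0.333333 * 100
= 33.33%

33.33%


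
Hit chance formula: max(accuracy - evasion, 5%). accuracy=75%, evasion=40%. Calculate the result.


accuracy - evasion = 75 - 40 = 35
Apply floor: max(35, 5) = 35
Hit chance = 35%

35%


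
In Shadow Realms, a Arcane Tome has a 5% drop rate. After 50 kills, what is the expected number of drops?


Expected drops = kills * (drop_rate / 100)
= 50 * (5 / 100)
= 50 * 0.05
= 2.5

2.5 drops


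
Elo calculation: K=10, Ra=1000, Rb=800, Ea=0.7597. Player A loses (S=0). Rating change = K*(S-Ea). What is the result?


Elo update: delta = K * (S - Ea), where S = 0 (loses)
S - Ea = 0 - 0.7597 = -0.7597
Rating change = 10 * -0.7597
= -7.60

-7.60 rating points


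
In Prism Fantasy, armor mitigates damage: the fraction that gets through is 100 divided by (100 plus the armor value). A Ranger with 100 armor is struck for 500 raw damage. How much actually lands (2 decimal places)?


actual = 500 * 100 / (100 + 100)
= 500 * 100 / 200
= 50000 / 200
= 250.00

250.00 damage


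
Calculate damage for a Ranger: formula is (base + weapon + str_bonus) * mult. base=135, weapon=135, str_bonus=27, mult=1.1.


Sum base + weapon + str = 135 + 135 + 27 = 297
Multiply by 1.1:
297 * 1.1 = 326.7

326.7 damage


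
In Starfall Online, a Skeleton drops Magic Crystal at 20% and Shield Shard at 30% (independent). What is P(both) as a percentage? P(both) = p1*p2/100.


For independent events, P(both) = P(A) * P(B)
= 20% * 30%
= 600 / 100 %
= 6.0%

6.0%


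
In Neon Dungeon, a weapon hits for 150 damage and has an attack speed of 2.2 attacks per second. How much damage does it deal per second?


DPS = damage * attack_speed
= 150 * 2.2
= 330.0

330.0 DPS


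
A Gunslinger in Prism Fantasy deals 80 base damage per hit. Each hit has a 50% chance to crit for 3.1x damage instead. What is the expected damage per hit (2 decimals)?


E[dmg] = base * (1 + crit_chance * (crit_mult - 1))
cc as decimal = 50/100 = 0.5
cm - 1 = 3.1 - 1 = 2.1
Bonus factor = 0.5 * 2.1 = 1.05
Total multiplier = 1 + 1.05 = 2.05
Expected damage = 80 * 2.05 = 164.00

164.00 damage


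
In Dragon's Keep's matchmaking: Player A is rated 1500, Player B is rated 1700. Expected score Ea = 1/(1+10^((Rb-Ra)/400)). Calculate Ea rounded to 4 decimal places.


Elo expected score: Ea = 1/(1 + 10^((Rb-Ra)/400))
Rb - Ra = 1700 - 1500 = 200
(Rb-Ra)/400 = 200/400 = 0.5
10^0.5 = 3.162278
Ea = 1/(1 + 3.162278) = 1/4.162278 = 0.2403

0.2403


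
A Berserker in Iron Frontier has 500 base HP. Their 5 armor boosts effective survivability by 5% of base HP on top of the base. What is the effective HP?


EHP = 500 * (1 + 5/100)
= 500 * (1 + 0.05)
= 500 * 1.05
= 525.0

525.0 EHP


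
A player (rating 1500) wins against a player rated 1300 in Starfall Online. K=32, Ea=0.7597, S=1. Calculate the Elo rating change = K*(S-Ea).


Elo update: delta = K * (S - Ea), where S = 1 (wins)
S - Ea = 1 - 0.7597 = 0.2403
Rating change = 32 * 0.2403
= 7.69

7.69 rating points


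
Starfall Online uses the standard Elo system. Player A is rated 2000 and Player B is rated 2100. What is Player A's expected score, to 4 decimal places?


Elo expected score: Ea = 1/(1 + 10^((Rb-Ra)/400))
Rb - Ra = 2100 - 2000 = 100
(Rb-Ra)/400 = 100/400 = 0.25
10^0.25 = 1.778279
Ea = 1/(1 + 1.778279) = 1/2.778279 = 0.3599

0.3599


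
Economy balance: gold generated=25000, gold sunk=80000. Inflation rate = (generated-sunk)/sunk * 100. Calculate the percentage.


Net gold = 25000 - 80000 = -55000
Inflation rate = net / sunk * 100 = -55000 / 80000 * 100
= -0.6875 * 100
= -68.75%

-68.75%


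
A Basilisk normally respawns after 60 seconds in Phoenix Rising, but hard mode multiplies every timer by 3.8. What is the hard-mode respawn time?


Respawn time = base * multiplier
= 60 * 3.8
= 228.0 seconds

228.0 seconds


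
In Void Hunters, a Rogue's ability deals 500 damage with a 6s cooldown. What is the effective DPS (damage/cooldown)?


DPS = damage / cooldown
= 500 / 6
= 83.33

83.33 DPS


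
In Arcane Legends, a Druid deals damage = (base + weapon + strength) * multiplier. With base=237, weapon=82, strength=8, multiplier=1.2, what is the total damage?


Sum base + weapon + str = 237 + 82 + 8 = 327
Multiply by 1.2:
327 * 1.2 = 392.4

392.4 damage


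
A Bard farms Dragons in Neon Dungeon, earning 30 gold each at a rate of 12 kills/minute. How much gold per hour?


Gold per minute = 30 * 12 = 360
Gold per hour = 360 * 60 = 21600

21600 gold/hour


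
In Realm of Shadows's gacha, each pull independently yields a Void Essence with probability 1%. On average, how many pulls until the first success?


Expected pulls for a geometric distribution = 1/p = 100 / rate%
= 100 / 1
= 100.0

100.0 pulls


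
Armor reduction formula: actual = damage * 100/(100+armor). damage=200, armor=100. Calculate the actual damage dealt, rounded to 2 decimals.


actual = 200 * 100 / (100 + 100)
= 200 * 100 / 200
= 20000 / 200
= 100.00

100.00 damage


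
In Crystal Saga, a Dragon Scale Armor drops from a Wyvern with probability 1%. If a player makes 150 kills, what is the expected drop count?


Expected drops = kills * (drop_rate / 100)
= 150 * (1 / 100)
= 150 * 0.01
= 1.5

1.5 drops


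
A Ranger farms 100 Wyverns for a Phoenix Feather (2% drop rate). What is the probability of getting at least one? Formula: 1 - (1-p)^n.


P(at least one) = 1 - P(none) = 1 - (1-p)^n
p = 2/100 = 0.02
1 - p = 0.98
(1 - p)^100 = 0.98^100 = 0.132620
P(at least one) = 1 - 0.132620 = 0.8674

0.8674


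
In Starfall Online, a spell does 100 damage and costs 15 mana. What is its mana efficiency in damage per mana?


Efficiency = damage / mana
= 100 / 15
= 6.67

6.67 dmg/mana


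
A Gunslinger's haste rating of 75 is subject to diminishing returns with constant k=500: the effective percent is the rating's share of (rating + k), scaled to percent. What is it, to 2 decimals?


effective% = rating / (rating + k) * 100
= 75 / (75 + 500) * 100
= 75 / 575 * 100
= 0.130435 * 100
= 13.04%

13.04%


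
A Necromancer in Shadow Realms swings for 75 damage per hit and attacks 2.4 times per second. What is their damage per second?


DPS = damage * attack_speed
= 75 * 2.4
= 180.0

180.0 DPS


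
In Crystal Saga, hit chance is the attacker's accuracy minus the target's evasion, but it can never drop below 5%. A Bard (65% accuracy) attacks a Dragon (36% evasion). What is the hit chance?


accuracy - evasion = 65 - 36 = 29
Apply floor: max(29, 5) = 29
Hit chance = 29%

29%


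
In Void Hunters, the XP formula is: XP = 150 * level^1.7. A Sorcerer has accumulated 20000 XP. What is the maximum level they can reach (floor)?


XP = 150 * level^1.7, so level = (XP / 150)^(1/1.7)
= (20000 / 150)^(1/1.7)
= 133.3333^0.5882
= 17.7813
Floor: level = 17

level 17


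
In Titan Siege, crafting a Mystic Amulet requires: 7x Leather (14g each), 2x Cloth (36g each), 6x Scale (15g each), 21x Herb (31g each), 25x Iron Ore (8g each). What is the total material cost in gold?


Cost breakdown:
  Leather: 7 * 14 = 98
  Cloth: 2 * 36 = 72
  Scale: 6 * 15 = 90
  Herb: 21 * 31 = 651
  Iron Ore: 25 * 8 = 200
Total = 98 + 72 + 90 + 651 + 200 = 1111

1111 gold


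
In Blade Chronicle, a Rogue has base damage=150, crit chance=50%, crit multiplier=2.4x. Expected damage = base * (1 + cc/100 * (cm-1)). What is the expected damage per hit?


E[dmg] = base * (1 + crit_chance * (crit_mult - 1))
cc as decimal = 50/100 = 0.5
cm - 1 = 2.4 - 1 = 1.4
Bonus factor = 0.5 * 1.4 = 0.7
Total multiplier = 1 + 0.7 = 1.7
Expected damage = 150 * 1.7 = 255.00

255.00 damage


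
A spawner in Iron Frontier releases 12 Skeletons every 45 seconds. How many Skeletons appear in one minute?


Spawns per minute = count * (60 / interval)
= 12 * (60 / 45)
= 12 * 1.3333
= 16.0

16.0 per minute


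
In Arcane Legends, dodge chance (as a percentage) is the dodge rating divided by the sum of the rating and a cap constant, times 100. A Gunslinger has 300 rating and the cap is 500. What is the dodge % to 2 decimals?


dodge% = 300 / (300 + 500) * 100
= 300 / 800 * 100
= 0.375 * 100
= 37.50%

37.50%


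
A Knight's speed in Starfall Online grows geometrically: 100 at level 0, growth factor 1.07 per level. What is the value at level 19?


value = base * growth^level
= 100 * 1.07^19
= 100 * 3.616528
= 361.65

361.65 speed


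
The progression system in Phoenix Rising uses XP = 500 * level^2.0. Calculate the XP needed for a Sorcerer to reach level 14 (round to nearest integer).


XP = 500 * level^2.0
Substitute level = 14:
XP = 500 * 14^2.0
= 500 * 196.0
= 98000

98000 XP


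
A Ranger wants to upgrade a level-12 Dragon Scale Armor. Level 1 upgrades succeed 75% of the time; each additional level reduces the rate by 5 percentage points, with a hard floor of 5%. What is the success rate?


raw_rate = 75 - 5 * (12 - 1)
= 75 - 5 * 11
= 75 - 55
= 20
Apply floor: max(20, 5) = 20%

20%


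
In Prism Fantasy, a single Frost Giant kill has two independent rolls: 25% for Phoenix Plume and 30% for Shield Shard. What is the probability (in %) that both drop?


For independent events, P(both) = P(A) * P(B)
= 25% * 30%
= 750 / 100 %
= 7.5%

7.5%


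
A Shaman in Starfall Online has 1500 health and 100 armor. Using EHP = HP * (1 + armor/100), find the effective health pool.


EHP = 1500 * (1 + 100/100)
= 1500 * (1 + 1.0)
= 1500 * 2.0
= 3000.0

3000.0 EHP


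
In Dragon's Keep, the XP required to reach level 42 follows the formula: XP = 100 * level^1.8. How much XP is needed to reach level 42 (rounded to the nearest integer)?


XP = 100 * level^1.8
Substitute level = 42:
XP = 100 * 42^1.8
= 100 * 835.312
= 83531

83531 XP


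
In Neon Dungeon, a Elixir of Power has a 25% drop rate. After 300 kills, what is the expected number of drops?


Expected drops = kills * (drop_rate / 100)
= 300 * (25 / 100)
= 300 * 0.25
= 75.0

75.0 drops


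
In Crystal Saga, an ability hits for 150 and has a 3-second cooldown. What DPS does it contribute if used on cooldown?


DPS = damage / cooldown
= 150 / 3
= 50.00

50.00 DPS


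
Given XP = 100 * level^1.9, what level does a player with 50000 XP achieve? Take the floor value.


XP = 100 * level^1.9, so level = (XP / 100)^(1/1.9)
= (50000 / 100)^(1/1.9)
= 500.0^0.5263
= 26.3336
Floor: level = 26

level 26


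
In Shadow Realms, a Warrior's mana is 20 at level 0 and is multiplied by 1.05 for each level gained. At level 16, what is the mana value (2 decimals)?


value = base * growth^level
= 20 * 1.05^16
= 20 * 2.182875
= 43.66

43.66 mana


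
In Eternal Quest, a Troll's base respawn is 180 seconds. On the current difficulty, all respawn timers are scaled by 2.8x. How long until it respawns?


Respawn time = base * multiplier
= 180 * 2.8
= 504.0 seconds

504.0 seconds


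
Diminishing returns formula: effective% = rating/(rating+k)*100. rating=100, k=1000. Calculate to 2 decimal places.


effective% = rating / (rating + k) * 100
= 100 / (100 + 1000) * 100
= 100 / 1100 * 100
= 0.090909 * 100
= 9.09%

9.09%


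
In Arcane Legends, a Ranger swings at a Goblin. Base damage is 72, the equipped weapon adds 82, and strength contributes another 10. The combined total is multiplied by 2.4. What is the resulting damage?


Sum base + weapon + str = 72 + 82 + 10 = 164
Multiply by 2.4:
164 * 2.4 = 393.6

393.6 damage


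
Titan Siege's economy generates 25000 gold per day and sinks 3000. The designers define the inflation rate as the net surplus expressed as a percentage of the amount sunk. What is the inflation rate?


Net gold = 25000 - 3000 = 22000
Inflation rate = net / sunk * 100 = 22000 / 3000 * 100
= 7.333333 * 100
= 733.33%

733.33%


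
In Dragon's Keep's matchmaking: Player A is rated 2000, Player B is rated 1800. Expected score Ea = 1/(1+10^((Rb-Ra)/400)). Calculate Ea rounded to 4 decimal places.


Elo expected score: Ea = 1/(1 + 10^((Rb-Ra)/400))
Rb - Ra = 1800 - 2000 = -200
(Rb-Ra)/400 = -200/400 = -0.5
10^-0.5 = 0.316228
Ea = 1/(1 + 0.316228) = 1/1.316228 = 0.7597

0.7597


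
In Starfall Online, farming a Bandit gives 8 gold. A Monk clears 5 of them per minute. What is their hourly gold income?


Gold per minute = 8 * 5 = 40
Gold per hour = 40 * 60 = 2400

2400 gold/hour


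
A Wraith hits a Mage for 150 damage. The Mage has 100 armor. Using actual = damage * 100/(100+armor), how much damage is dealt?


actual = 150 * 100 / (100 + 100)
= 150 * 100 / 200
= 15000 / 200
= 75.00

75.00 damage


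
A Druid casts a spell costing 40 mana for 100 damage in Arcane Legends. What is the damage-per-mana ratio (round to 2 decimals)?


Efficiency = damage / mana
= 100 / 40
= 2.50

2.50 dmg/mana


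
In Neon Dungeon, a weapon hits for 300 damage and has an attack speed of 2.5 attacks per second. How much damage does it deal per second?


DPS = damage * attack_speed
= 300 * 2.5
= 750.0

750.0 DPS


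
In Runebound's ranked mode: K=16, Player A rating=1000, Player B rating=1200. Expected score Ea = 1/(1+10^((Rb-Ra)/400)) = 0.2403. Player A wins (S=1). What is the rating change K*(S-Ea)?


Elo update: delta = K * (S - Ea), where S = 1 (wins)
S - Ea = 1 - 0.2403 = 0.7597
Rating change = 16 * 0.7597
= 12.16

12.16 rating points


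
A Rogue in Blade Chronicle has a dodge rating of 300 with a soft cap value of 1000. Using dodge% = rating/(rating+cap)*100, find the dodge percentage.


dodge% = 300 / (300 + 1000) * 100
= 300 / 1300 * 100
= 0.230769 * 100
= 23.08%

23.08%


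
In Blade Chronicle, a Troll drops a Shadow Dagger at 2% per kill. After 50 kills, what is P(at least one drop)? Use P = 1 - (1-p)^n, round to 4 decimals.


P(at least one) = 1 - P(none) = 1 - (1-p)^n
p = 2/100 = 0.02
1 - p = 0.98
(1 - p)^50 = 0.98^50 = 0.364170
P(at least one) = 1 - 0.364170 = 0.6358

0.6358


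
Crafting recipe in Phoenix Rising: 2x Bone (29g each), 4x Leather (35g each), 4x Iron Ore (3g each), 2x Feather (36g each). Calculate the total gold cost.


Cost breakdown:
  Bone: 2 * 29 = 58
  Leather: 4 * 35 = 140
  Iron Ore: 4 * 3 = 12
  Feather: 2 * 36 = 72
Total = 58 + 140 + 12 + 72 = 282

282 gold


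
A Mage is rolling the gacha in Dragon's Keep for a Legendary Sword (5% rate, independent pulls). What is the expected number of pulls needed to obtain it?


Expected pulls for a geometric distribution = 1/p = 100 / rate%
= 100 / 5
= 20.0

20.0 pulls


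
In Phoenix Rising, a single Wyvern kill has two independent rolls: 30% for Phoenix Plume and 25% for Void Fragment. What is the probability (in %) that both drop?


For independent events, P(both) = P(A) * P(B)
= 30% * 25%
= 750 / 100 %
= 7.5%

7.5%


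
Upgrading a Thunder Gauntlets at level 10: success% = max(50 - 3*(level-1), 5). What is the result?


raw_rate = 50 - 3 * (10 - 1)
= 50 - 3 * 9
= 50 - 27
= 23
Apply floor: max(23, 5) = 23%

23%


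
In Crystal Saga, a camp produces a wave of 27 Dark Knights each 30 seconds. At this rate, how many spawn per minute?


Spawns per minute = count * (60 / interval)
= 27 * (60 / 30)
= 27 * 2.0
= 54.0

54.0 per minute


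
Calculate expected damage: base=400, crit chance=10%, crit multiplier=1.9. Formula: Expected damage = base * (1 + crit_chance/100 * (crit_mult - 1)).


E[dmg] = base * (1 + crit_chance * (crit_mult - 1))
cc as decimal = 10/100 = 0.1
cm - 1 = 1.9 - 1 = 0.9
Bonus factor = 0.1 * 0.9 = 0.09
Total multiplier = 1 + 0.09 = 1.09
Expected damage = 400 * 1.09 = 436.00

436.00 damage


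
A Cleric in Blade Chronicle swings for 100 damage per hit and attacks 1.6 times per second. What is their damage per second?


DPS = damage * attack_speed
= 100 * 1.6
= 160.0

160.0 DPS


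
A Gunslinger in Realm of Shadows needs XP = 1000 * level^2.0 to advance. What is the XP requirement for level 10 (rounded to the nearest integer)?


XP = 1000 * level^2.0
Substitute level = 10:
XP = 1000 * 10^2.0
= 1000 * 100.0
= 100000

100000 XP


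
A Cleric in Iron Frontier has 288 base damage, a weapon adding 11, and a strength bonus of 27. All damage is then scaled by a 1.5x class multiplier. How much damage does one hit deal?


Sum base + weapon + str = 288 + 11 + 27 = 326
Multiply by 1.5:
326 * 1.5 = 489.0

489.0 damage


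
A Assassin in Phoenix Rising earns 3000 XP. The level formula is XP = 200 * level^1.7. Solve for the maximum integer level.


XP = 200 * level^1.7, so level = (XP / 200)^(1/1.7)
= (3000 / 200)^(1/1.7)
= 15.0^0.5882
= 4.9183
Floor: level = 4

level 4


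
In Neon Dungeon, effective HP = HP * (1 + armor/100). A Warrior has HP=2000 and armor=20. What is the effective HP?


EHP = 2000 * (1 + 20/100)
= 2000 * (1 + 0.2)
= 2000 * 1.2
= 2400.0

2400.0 EHP


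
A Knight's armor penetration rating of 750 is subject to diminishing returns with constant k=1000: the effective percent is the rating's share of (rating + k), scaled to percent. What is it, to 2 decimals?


effective% = rating / (rating + k) * 100
= 750 / (750 + 1000) * 100
= 750 / 1750 * 100
= 0.428571 * 100
= 42.86%

42.86%


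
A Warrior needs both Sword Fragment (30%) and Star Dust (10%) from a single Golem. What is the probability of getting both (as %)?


For independent events, P(both) = P(A) * P(B)
= 30% * 10%
= 300 / 100 %
= 3.0%

3.0%


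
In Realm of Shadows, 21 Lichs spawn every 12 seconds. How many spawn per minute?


Spawns per minute = count * (60 / interval)
= 21 * (60 / 12)
= 21 * 5.0
= 105.0

105.0 per minute


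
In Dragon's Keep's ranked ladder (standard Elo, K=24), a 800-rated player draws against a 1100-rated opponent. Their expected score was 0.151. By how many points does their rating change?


Elo update: delta = K * (S - Ea), where S = 0.5 (draws)
S - Ea = 0.5 - 0.151 = 0.349
Rating change = 24 * 0.349
= 8.38

8.38 rating points


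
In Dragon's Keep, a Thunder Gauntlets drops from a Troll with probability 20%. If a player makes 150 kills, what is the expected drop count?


Expected drops = kills * (drop_rate / 100)
= 150 * (20 / 100)
= 150 * 0.2
= 30.0

30.0 drops


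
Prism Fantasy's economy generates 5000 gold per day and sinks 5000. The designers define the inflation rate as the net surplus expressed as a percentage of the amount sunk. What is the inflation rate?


Net gold = 5000 - 5000 = 0
Inflation rate = net / sunk * 100 = 0 / 5000 * 100
= 0.0 * 100
= 0.00%

0.00%


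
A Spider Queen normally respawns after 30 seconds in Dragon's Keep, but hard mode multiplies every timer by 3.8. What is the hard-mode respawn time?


Respawn time = base * multiplier
= 30 * 3.8
= 114.0 seconds

114.0 seconds


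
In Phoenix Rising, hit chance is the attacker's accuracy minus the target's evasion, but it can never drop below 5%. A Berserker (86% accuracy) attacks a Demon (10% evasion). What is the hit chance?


accuracy - evasion = 86 - 10 = 76
Apply floor: max(76, 5) = 76
Hit chance = 76%

76%


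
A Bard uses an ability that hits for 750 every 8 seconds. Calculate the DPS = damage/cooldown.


DPS = damage / cooldown
= 750 / 8
= 93.75

93.75 DPS


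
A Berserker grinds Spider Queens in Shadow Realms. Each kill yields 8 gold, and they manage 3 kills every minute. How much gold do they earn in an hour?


Gold per minute = 8 * 3 = 24
Gold per hour = 24 * 60 = 1440

1440 gold/hour


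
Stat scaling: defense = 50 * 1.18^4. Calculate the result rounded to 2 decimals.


value = base * growth^level
= 50 * 1.18^4
= 50 * 1.938778
= 96.94

96.94 defense


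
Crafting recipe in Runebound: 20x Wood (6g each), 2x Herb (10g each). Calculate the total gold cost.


Cost breakdown:
  Wood: 20 * 6 = 120
  Herb: 2 * 10 = 20
Total = 120 + 20 = 140

140 gold


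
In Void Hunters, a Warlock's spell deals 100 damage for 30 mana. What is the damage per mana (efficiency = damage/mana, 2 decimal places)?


Efficiency = damage / mana
= 100 / 30
= 3.33

3.33 dmg/mana


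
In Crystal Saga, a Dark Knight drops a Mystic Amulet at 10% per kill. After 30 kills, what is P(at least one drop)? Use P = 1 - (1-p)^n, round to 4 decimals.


P(at least one) = 1 - P(none) = 1 - (1-p)^n
p = 10/100 = 0.1
1 - p = 0.9
(1 - p)^30 = 0.9^30 = 0.042391
P(at least one) = 1 - 0.042391 = 0.9576

0.9576


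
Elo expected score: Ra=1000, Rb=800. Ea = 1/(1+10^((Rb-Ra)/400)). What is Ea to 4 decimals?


Elo expected score: Ea = 1/(1 + 10^((Rb-Ra)/400))
Rb - Ra = 800 - 1000 = -200
(Rb-Ra)/400 = -200/400 = -0.5
10^-0.5 = 0.316228
Ea = 1/(1 + 0.316228) = 1/1.316228 = 0.7597

0.7597


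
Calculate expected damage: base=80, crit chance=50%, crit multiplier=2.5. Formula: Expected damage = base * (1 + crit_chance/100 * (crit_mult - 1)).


E[dmg] = base * (1 + crit_chance * (crit_mult - 1))
cc as decimal = 50/100 = 0.5
cm - 1 = 2.5 - 1 = 1.5
Bonus factor = 0.5 * 1.5 = 0.75
Total multiplier = 1 + 0.75 = 1.75
Expected damage = 80 * 1.75 = 140.00

140.00 damage


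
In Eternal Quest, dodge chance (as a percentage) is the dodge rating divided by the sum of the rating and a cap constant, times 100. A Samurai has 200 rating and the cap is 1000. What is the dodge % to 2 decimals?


dodge% = 200 / (200 + 1000) * 100
= 200 / 1200 * 100
= 0.166667 * 100
= 16.67%

16.67%


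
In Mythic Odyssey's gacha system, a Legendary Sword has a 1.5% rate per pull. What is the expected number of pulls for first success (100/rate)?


Expected pulls for a geometric distribution = 1/p = 100 / rate%
= 100 / 1.5
= 66.67

66.67 pulls


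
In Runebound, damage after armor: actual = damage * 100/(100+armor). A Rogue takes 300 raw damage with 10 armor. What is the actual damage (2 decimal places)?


actual = 300 * 100 / (100 + 10)
= 300 * 100 / 110
= 30000 / 110
= 272.73

272.73 damage


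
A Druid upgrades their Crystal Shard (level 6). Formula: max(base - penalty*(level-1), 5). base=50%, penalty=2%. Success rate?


raw_rate = 50 - 2 * (6 - 1)
= 50 - 2 * 5
= 50 - 10
= 40
Apply floor: max(40, 5) = 40%

40%


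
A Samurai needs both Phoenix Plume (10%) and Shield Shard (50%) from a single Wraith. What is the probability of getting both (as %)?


For independent events, P(both) = P(A) * P(B)
= 10% * 50%
= 500 / 100 %
= 5.0%

5.0%


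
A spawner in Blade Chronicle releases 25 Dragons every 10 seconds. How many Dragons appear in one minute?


Spawns per minute = count * (60 / interval)
= 25 * (60 / 10)
= 25 * 6.0
= 150.0

150.0 per minute


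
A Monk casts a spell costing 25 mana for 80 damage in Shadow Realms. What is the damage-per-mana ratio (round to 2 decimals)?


Efficiency = damage / mana
= 80 / 25
= 3.20

3.20 dmg/mana


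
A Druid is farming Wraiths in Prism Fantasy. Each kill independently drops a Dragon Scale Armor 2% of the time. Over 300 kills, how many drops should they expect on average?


Expected drops = kills * (drop_rate / 100)
= 300 * (2 / 100)
= 300 * 0.02
= 6.0

6.0 drops


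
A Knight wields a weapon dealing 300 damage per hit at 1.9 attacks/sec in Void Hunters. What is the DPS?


DPS = damage * attack_speed
= 300 * 1.9
= 570.0

570.0 DPS


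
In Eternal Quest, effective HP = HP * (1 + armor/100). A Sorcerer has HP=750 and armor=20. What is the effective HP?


EHP = 750 * (1 + 20/100)
= 750 * (1 + 0.2)
= 750 * 1.2
= 900.0

900.0 EHP


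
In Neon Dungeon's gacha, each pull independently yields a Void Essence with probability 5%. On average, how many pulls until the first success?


Expected pulls for a geometric distribution = 1/p = 100 / rate%
= 100 / 5
= 20.0

20.0 pulls


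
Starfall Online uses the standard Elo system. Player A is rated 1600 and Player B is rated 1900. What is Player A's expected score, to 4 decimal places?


Elo expected score: Ea = 1/(1 + 10^((Rb-Ra)/400))
Rb - Ra = 1900 - 1600 = 300
(Rb-Ra)/400 = 300/400 = 0.75
10^0.75 = 5.623413
Ea = 1/(1 + 5.623413) = 1/6.623413 = 0.1510

0.1510


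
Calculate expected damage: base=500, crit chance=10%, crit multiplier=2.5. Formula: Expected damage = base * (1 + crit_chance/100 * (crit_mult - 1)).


E[dmg] = base * (1 + crit_chance * (crit_mult - 1))
cc as decimal = 10/100 = 0.1
cm - 1 = 2.5 - 1 = 1.5
Bonus factor = 0.1 * 1.5 = 0.15
Total multiplier = 1 + 0.15 = 1.15
Expected damage = 500 * 1.15 = 575.00

575.00 damage


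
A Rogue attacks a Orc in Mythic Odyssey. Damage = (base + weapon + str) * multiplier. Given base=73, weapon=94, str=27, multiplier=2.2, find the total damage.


Sum base + weapon + str = 73 + 94 + 27 = 194
Multiply by 2.2:
194 * 2.2 = 426.8

426.8 damage


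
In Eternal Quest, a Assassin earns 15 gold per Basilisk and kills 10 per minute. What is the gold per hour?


Gold per minute = 15 * 10 = 150
Gold per hour = 150 * 60 = 9000

9000 gold/hour


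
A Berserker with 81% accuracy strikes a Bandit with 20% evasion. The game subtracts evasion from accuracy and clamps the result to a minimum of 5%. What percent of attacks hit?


accuracy - evasion = 81 - 20 = 61
Apply floor: max(61, 5) = 61
Hit chance = 61%

61%


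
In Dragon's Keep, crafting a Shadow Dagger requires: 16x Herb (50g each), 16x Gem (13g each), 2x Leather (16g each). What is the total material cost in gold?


Cost breakdown:
  Herb: 16 * 50 = 800
  Gem: 16 * 13 = 208
  Leather: 2 * 16 = 32
Total = 800 + 208 + 32 = 1040

1040 gold


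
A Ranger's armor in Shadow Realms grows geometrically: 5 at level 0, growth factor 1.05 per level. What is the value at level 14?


value = base * growth^level
= 5 * 1.05^14
= 5 * 1.979932
= 9.90

9.90 armor


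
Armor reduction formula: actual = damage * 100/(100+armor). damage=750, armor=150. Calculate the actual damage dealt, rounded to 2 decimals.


actual = 750 * 100 / (100 + 150)
= 750 * 100 / 250
= 75000 / 250
= 300.00

300.00 damage


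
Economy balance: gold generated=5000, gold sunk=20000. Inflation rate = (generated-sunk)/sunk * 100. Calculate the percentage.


Net gold = 5000 - 20000 = -15000
Inflation rate = net / sunk * 100 = -15000 / 20000 * 100
= -0.75 * 100
= -75.00%

-75.00%


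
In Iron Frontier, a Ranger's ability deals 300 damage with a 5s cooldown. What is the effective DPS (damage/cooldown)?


DPS = damage / cooldown
= 300 / 5
= 60.00

60.00 DPS


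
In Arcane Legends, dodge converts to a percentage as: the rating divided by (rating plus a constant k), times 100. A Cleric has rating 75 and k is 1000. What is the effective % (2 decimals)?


effective% = rating / (rating + k) * 100
= 75 / (75 + 1000) * 100
= 75 / 1075 * 100
= 0.069767 * 100
= 6.98%

6.98%


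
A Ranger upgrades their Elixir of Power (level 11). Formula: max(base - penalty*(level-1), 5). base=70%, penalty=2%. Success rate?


raw_rate = 70 - 2 * (11 - 1)
= 70 - 2 * 10
= 70 - 20
= 50
Apply floor: max(50, 5) = 50%

50%


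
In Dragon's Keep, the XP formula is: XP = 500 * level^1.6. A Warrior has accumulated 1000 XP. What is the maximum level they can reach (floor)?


XP = 500 * level^1.6, so level = (XP / 500)^(1/1.6)
= (1000 / 500)^(1/1.6)
= 2.0^0.625
= 1.5422
Floor: level = 1

level 1


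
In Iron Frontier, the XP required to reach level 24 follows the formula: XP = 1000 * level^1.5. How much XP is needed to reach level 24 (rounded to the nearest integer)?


XP = 1000 * level^1.5
Substitute level = 24:
XP = 1000 * 24^1.5
= 1000 * 117.5755
= 117576

117576 XP


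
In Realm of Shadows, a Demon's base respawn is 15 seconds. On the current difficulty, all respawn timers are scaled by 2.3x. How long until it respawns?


Respawn time = base * multiplier
= 15 * 2.3
= 34.5 seconds

34.5 seconds


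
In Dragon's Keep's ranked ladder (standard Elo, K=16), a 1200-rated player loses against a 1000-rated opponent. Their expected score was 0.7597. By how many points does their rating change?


Elo update: delta = K * (S - Ea), where S = 0 (loses)
S - Ea = 0 - 0.7597 = -0.7597
Rating change = 16 * -0.7597
= -12.16

-12.16 rating points


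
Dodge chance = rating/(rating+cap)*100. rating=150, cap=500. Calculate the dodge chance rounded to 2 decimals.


dodge% = 150 / (150 + 500) * 100
= 150 / 650 * 100
= 0.230769 * 100
= 23.08%

23.08%


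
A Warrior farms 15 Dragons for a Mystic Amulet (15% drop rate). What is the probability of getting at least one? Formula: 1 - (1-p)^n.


P(at least one) = 1 - P(none) = 1 - (1-p)^n
p = 15/100 = 0.15
1 - p = 0.85
(1 - p)^15 = 0.85^15 = 0.087354
P(at least one) = 1 - 0.087354 = 0.9126

0.9126


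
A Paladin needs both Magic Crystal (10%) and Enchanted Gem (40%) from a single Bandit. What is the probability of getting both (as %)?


For independent events, P(both) = P(A) * P(B)
= 10% * 40%
= 400 / 100 %
= 4.0%

4.0%


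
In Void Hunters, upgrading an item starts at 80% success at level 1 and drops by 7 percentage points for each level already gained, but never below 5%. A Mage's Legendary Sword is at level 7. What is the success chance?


raw_rate = 80 - 7 * (7 - 1)
= 80 - 7 * 6
= 80 - 42
= 38
Apply floor: max(38, 5) = 38%

38%


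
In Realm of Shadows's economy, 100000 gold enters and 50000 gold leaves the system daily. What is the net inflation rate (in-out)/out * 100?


Net gold = 100000 - 50000 = 50000
Inflation rate = net / sunk * 100 = 50000 / 50000 * 100
= 1.0 * 100
= 100.00%

100.00%


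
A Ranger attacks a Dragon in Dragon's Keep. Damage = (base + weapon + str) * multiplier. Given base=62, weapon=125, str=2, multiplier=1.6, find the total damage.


Sum base + weapon + str = 62 + 125 + 2 = 189
Multiply by 1.6:
189 * 1.6 = 302.4

302.4 damage


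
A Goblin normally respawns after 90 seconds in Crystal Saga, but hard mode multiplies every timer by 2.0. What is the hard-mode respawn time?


Respawn time = base * multiplier
= 90 * 2.0
= 180.0 seconds

180.0 seconds


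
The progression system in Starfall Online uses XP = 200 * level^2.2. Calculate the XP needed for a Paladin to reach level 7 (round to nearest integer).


XP = 200 * level^2.2
Substitute level = 7:
XP = 200 * 7^2.2
= 200 * 72.3129
= 14463

14463 XP


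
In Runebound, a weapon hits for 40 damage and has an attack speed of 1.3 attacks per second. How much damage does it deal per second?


DPS = damage * attack_speed
= 40 * 1.3
= 52.0

52.0 DPS


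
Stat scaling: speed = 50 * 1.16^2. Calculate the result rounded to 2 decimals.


value = base * growth^level
= 50 * 1.16^2
= 50 * 1.3456
= 67.28

67.28 speed


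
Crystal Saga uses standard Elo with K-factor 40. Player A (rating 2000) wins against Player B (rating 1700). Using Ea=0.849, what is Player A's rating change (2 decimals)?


Elo update: delta = K * (S - Ea), where S = 1 (wins)
S - Ea = 1 - 0.849 = 0.151
Rating change = 40 * 0.151
= 6.04

6.04 rating points


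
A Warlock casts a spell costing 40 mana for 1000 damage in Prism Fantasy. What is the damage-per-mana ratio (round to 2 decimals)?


Efficiency = damage / mana
= 1000 / 40
= 25.00

25.00 dmg/mana


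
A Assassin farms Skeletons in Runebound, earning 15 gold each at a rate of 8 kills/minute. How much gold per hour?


Gold per minute = 15 * 8 = 120
Gold per hour = 120 * 60 = 7200

7200 gold/hour


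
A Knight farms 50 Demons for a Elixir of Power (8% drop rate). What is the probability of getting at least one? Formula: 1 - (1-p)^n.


P(at least one) = 1 - P(none) = 1 - (1-p)^n
p = 8/100 = 0.08
1 - p = 0.92
(1 - p)^50 = 0.92^50 = 0.015466
P(at least one) = 1 - 0.015466 = 0.9845

0.9845


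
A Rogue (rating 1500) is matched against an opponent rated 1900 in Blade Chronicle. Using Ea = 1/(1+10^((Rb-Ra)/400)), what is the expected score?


Elo expected score: Ea = 1/(1 + 10^((Rb-Ra)/400))
Rb - Ra = 1900 - 1500 = 400
(Rb-Ra)/400 = 400/400 = 1.0
10^1.0 = 10.0
Ea = 1/(1 + 10.0) = 1/11.0 = 0.0909

0.0909


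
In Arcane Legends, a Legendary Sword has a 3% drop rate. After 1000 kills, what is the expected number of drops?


Expected drops = kills * (drop_rate / 100)
= 1000 * (3 / 100)
= 1000 * 0.03
= 30.0

30.0 drops


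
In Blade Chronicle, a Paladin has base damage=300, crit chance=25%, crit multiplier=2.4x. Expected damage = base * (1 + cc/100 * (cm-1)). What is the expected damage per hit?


E[dmg] = base * (1 + crit_chance * (crit_mult - 1))
cc as decimal = 25/100 = 0.25
cm - 1 = 2.4 - 1 = 1.4
Bonus factor = 0.25 * 1.4 = 0.35
Total multiplier = 1 + 0.35 = 1.35
Expected damage = 300 * 1.35 = 405.00

405.00 damage


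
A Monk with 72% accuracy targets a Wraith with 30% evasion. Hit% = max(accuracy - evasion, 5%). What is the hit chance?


accuracy - evasion = 72 - 30 = 42
Apply floor: max(42, 5) = 42
Hit chance = 42%

42%


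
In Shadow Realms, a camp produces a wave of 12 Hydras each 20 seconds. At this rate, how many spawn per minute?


Spawns per minute = count * (60 / interval)
= 12 * (60 / 20)
= 12 * 3.0
= 36.0

36.0 per minute


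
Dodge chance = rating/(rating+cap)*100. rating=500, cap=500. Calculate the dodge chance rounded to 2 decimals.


dodge% = 500 / (500 + 500) * 100
= 500 / 1000 * 100
= 0.5 * 100
= 50.00%

50.00%


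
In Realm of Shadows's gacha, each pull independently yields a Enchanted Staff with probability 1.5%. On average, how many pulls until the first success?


Expected pulls for a geometric distribution = 1/p = 100 / rate%
= 100 / 1.5
= 66.67

66.67 pulls


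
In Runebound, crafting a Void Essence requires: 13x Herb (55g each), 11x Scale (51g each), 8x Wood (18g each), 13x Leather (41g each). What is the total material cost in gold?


Cost breakdown:
  Herb: 13 * 55 = 715
  Scale: 11 * 51 = 561
  Wood: 8 * 18 = 144
  Leather: 13 * 41 = 533
Total = 715 + 561 + 144 + 533 = 1953

1953 gold


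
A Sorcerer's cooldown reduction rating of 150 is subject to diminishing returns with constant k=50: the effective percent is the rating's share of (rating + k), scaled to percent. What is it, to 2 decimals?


effective% = rating / (rating + k) * 100
= 150 / (150 + 50) * 100
= 150 / 200 * 100
= 0.75 * 100
= 75.00%

75.00%


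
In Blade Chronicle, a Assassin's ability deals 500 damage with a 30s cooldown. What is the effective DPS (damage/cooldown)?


DPS = damage / cooldown
= 500 / 30
= 16.67

16.67 DPS


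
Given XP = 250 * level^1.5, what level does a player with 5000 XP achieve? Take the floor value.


XP = 250 * level^1.5, so level = (XP / 250)^(1/1.5)
= (5000 / 250)^(1/1.5)
= 20.0^0.6667
= 7.3681
Floor: level = 7

level 7


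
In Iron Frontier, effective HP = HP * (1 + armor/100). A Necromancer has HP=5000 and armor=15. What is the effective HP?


EHP = 5000 * (1 + 15/100)
= 5000 * (1 + 0.15)
= 5000 * 1.15
= 5750.0

5750.0 EHP


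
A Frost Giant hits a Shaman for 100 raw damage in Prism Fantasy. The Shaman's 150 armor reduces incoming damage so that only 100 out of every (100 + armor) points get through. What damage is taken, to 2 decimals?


actual = 100 * 100 / (100 + 150)
= 100 * 100 / 250
= 10000 / 250
= 40.00

40.00 damage


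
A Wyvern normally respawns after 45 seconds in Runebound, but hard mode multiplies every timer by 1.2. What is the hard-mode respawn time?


Respawn time = base * multiplier
= 45 * 1.2
= 54.0 seconds

54.0 seconds


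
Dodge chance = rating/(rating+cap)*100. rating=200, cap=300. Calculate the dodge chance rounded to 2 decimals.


dodge% = 200 / (200 + 300) * 100
= 200 / 500 * 100
= 0.4 * 100
= 40.00%

40.00%


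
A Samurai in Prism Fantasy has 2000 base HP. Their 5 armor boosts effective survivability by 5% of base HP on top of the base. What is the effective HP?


EHP = 2000 * (1 + 5/100)
= 2000 * (1 + 0.05)
= 2000 * 1.05
= 2100.0

2100.0 EHP


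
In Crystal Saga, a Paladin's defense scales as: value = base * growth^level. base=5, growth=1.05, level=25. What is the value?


value = base * growth^level
= 5 * 1.05^25
= 5 * 3.386355
= 16.93

16.93 defense


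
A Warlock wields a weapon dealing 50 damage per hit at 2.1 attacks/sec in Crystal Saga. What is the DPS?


DPS = damage * attack_speed
= 50 * 2.1
= 105.0

105.0 DPS


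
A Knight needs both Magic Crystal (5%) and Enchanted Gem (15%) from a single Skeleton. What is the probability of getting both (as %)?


For independent events, P(both) = P(A) * P(B)
= 5% * 15%
= 75 / 100 %
= 0.75%

0.75%


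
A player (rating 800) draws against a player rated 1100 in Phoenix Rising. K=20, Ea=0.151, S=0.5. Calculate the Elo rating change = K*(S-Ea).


Elo update: delta = K * (S - Ea), where S = 0.5 (draws)
S - Ea = 0.5 - 0.151 = 0.349
Rating change = 20 * 0.349
= 6.98

6.98 rating points


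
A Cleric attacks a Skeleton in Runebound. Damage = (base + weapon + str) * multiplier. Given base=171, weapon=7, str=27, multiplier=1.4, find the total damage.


Sum base + weapon + str = 171 + 7 + 27 = 205
Multiply by 1.4:
205 * 1.4 = 287.0

287.0 damage


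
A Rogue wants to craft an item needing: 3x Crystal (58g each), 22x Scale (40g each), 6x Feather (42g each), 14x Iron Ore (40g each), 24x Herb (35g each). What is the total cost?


Cost breakdown:
  Crystal: 3 * 58 = 174
  Scale: 22 * 40 = 880
  Feather: 6 * 42 = 252
  Iron Ore: 14 * 40 = 560
  Herb: 24 * 35 = 840
Total = 174 + 880 + 252 + 560 + 840 = 2706

2706 gold
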